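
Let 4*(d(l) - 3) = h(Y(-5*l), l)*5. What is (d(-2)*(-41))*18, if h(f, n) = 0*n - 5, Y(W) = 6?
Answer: 4797/2 ≈ 2398.5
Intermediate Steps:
h(f, n) = -5 (h(f, n) = 0 - 5 = -5)
d(l) = -13/4 (d(l) = 3 + (-5*5)/4 = 3 + (¼)*(-25) = 3 - 25/4 = -13/4)
(d(-2)*(-41))*18 = -13/4*(-41)*18 = (533/4)*18 = 4797/2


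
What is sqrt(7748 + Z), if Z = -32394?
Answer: I*sqrt(24646) ≈ 156.99*I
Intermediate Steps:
sqrt(7748 + Z) = sqrt(7748 - 32394) = sqrt(-24646) = I*sqrt(24646)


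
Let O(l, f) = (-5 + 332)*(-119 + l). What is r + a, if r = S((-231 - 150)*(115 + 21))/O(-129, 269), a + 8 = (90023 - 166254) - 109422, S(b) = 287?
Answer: -15056364743/81096 ≈ -1.8566e+5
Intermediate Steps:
O(l, f) = -38913 + 327*l (O(l, f) = 327*(-119 + l) = -38913 + 327*l)
a = -185661 (a = -8 + ((90023 - 166254) - 109422) = -8 + (-76231 - 109422) = -8 - 185653 = -185661)
r = -287/81096 (r = 287/(-38913 + 327*(-129)) = 287/(-38913 - 42183) = 287/(-81096) = 287*(-1/81096) = -287/81096 ≈ -0.0035390)
r + a = -287/81096 - 185661 = -15056364743/81096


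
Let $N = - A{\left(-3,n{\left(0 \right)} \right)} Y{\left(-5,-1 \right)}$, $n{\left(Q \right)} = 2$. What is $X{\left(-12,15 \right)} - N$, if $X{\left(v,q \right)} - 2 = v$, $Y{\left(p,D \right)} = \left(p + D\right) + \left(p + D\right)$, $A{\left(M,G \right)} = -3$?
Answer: $26$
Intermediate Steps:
$Y{\left(p,D \right)} = 2 D + 2 p$ ($Y{\left(p,D \right)} = \left(D + p\right) + \left(D + p\right) = 2 D + 2 p$)
$N = -36$ ($N = \left(-1\right) \left(-3\right) \left(2 \left(-1\right) + 2 \left(-5\right)\right) = 3 \left(-2 - 10\right) = 3 \left(-12\right) = -36$)
$X{\left(v,q \right)} = 2 + v$
$X{\left(-12,15 \right)} - N = \left(2 - 12\right) - -36 = -10 + 36 = 26$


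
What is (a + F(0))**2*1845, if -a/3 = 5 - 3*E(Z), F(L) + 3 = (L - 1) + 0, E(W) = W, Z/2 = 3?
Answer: 2260125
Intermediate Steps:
Z = 6 (Z = 2*3 = 6)
F(L) = -4 + L (F(L) = -3 + ((L - 1) + 0) = -3 + ((-1 + L) + 0) = -3 + (-1 + L) = -4 + L)
a = 39 (a = -3*(5 - 3*6) = -3*(5 - 18) = -3*(-13) = 39)
(a + F(0))**2*1845 = (39 + (-4 + 0))**2*1845 = (39 - 4)**2*1845 = 35**2*1845 = 1225*1845 = 2260125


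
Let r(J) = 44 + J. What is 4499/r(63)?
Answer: 4499/107 ≈ 42.047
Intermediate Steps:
4499/r(63) = 4499/(44 + 63) = 4499/107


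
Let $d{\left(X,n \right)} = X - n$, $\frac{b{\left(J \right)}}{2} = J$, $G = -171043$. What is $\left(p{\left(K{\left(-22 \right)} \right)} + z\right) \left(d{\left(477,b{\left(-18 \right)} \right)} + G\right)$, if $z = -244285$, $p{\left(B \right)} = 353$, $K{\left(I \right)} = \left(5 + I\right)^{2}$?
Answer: $41597723960$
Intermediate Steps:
$b{\left(J \right)} = 2 J$
$\left(p{\left(K{\left(-22 \right)} \right)} + z\right) \left(d{\left(477,b{\left(-18 \right)} \right)} + G\right) = \left(353 - 244285\right) \left(\left(477 - 2 \left(-18\right)\right) - 171043\right) = - 243932 \left(\left(477 - -36\right) - 171043\right) = - 243932 \left(\left(477 + 36\right) - 171043\right) = - 243932 \left(513 - 171043\right) = \left(-243932\right) \left(-170530\right) = 41597723960$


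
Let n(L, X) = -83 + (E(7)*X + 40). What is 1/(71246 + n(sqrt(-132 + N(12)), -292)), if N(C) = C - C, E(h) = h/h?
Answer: 1/70911 ≈ 1.4102e-5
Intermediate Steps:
E(h) = 1
N(C) = 0
n(L, X) = -43 + X (n(L, X) = -83 + (1*X + 40) = -83 + (X + 40) = -83 + (40 + X) = -43 + X)
1/(71246 + n(sqrt(-132 + N(12)), -292)) = 1/(71246 + (-43 - 292)) = 1/(71246 - 335) = 1/70911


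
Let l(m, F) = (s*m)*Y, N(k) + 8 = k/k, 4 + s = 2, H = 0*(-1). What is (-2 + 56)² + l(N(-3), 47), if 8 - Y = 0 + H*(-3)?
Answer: 3028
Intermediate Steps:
H = 0
s = -2 (s = -4 + 2 = -2)
Y = 8 (Y = 8 - (0 + 0*(-3)) = 8 - (0 + 0) = 8 - 1*0 = 8 + 0 = 8)
N(k) = -7 (N(k) = -8 + k/k = -8 + 1 = -7)
l(m, F) = -16*m (l(m, F) = -2*m*8 = -16*m)
(-2 + 56)² + l(N(-3), 47) = (-2 + 56)² - 16*(-7) = 54² + 112 = 2916 + 112 = 3028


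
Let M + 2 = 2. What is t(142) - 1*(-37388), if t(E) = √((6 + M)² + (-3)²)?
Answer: 37388 + 3*√5 ≈ 37395.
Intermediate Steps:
M = 0 (M = -2 + 2 = 0)
t(E) = 3*√5 (t(E) = √((6 + 0)² + (-3)²) = √(6² + 9) = √(36 + 9) = √45 = 3*√5)
t(142) - 1*(-37388) = 3*√5 - 1*(-37388) = 3*√5 + 37388 = 37388 + 3*√5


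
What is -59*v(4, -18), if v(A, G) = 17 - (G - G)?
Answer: -1003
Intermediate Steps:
v(A, G) = 17 (v(A, G) = 17 - 1*0 = 17 + 0 = 17)
-59*v(4, -18) = -59*17 = -1003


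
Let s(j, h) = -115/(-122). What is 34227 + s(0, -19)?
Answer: 4175809/122 ≈ 34228.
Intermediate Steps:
s(j, h) = 115/122 (s(j, h) = -115*(-1/122) = 115/122)
34227 + s(0, -19) = 34227 + 115/122 = 4175809/122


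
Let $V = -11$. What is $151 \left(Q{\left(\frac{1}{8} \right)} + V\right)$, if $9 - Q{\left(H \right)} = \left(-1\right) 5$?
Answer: $453$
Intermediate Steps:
$Q{\left(H \right)} = 14$ ($Q{\left(H \right)} = 9 - \left(-1\right) 5 = 9 - -5 = 9 + 5 = 14$)
$151 \left(Q{\left(\frac{1}{8} \right)} + V\right) = 151 \left(14 - 11\right) = 151 \cdot 3 = 453$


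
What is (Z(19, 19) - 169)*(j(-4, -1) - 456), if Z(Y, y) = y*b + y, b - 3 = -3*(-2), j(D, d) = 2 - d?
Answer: -9513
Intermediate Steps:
b = 9 (b = 3 - 3*(-2) = 3 + 6 = 9)
Z(Y, y) = 10*y (Z(Y, y) = y*9 + y = 9*y + y = 10*y)
(Z(19, 19) - 169)*(j(-4, -1) - 456) = (10*19 - 169)*((2 - 1*(-1)) - 456) = (190 - 169)*((2 + 1) - 456) = 21*(3 - 456) = 21*(-453) = -9513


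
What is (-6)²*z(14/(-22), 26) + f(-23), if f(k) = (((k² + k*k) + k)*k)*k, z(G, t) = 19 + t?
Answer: 549135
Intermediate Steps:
f(k) = k²*(k + 2*k²) (f(k) = (((k² + k²) + k)*k)*k = ((2*k² + k)*k)*k = ((k + 2*k²)*k)*k = (k*(k + 2*k²))*k = k²*(k + 2*k²))
(-6)²*z(14/(-22), 26) + f(-23) = (-6)²*(19 + 26) + (-23)³*(1 + 2*(-23)) = 36*45 - 12167*(1 - 46) = 1620 - 12167*(-45) = 1620 + 547515 = 549135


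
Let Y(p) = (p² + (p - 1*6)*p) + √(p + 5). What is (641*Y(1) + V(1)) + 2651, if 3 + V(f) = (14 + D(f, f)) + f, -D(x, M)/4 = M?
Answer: 95 + 641*√6 ≈ 1665.1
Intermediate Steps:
D(x, M) = -4*M
V(f) = 11 - 3*f (V(f) = -3 + ((14 - 4*f) + f) = -3 + (14 - 3*f) = 11 - 3*f)
Y(p) = p² + √(5 + p) + p*(-6 + p) (Y(p) = (p² + (p - 6)*p) + √(5 + p) = (p² + (-6 + p)*p) + √(5 + p) = (p² + p*(-6 + p)) + √(5 + p) = p² + √(5 + p) + p*(-6 + p))
(641*Y(1) + V(1)) + 2651 = (641*(√(5 + 1) - 6*1 + 2*1²) + (11 - 3*1)) + 2651 = (641*(√6 - 6 + 2*1) + (11 - 3)) + 2651 = (641*(√6 - 6 + 2) + 8) + 2651 = (641*(-4 + √6) + 8) + 2651 = ((-2564 + 641*√6) + 8) + 2651 = (-2556 + 641*√6) + 2651 = 95 + 641*√6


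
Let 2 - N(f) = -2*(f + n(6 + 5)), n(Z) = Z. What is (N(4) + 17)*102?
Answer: 4998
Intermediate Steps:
N(f) = 24 + 2*f (N(f) = 2 - (-2)*(f + (6 + 5)) = 2 - (-2)*(f + 11) = 2 - (-2)*(11 + f) = 2 - (-22 - 2*f) = 2 + (22 + 2*f) = 24 + 2*f)
(N(4) + 17)*102 = ((24 + 2*4) + 17)*102 = ((24 + 8) + 17)*102 = (32 + 17)*102 = 49*102 = 4998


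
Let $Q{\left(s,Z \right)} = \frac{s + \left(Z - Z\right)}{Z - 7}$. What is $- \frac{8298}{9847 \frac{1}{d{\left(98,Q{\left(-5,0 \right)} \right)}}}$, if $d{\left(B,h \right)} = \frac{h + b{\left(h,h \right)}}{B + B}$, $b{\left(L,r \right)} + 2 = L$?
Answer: $\frac{8298}{3377521} \approx 0.0024568$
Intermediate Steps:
$b{\left(L,r \right)} = -2 + L$
$Q{\left(s,Z \right)} = \frac{s}{-7 + Z}$ ($Q{\left(s,Z \right)} = \frac{s + 0}{-7 + Z} = \frac{s}{-7 + Z}$)
$d{\left(B,h \right)} = \frac{-2 + 2 h}{2 B}$ ($d{\left(B,h \right)} = \frac{h + \left(-2 + h\right)}{B + B} = \frac{-2 + 2 h}{2 B}$)
$- \frac{8298}{9847 \frac{1}{d{\left(98,Q{\left(-5,0 \right)} \right)}}} = - \frac{8298}{9847 \frac{1}{\frac{1}{98} \left(-1 - \frac{5}{-7 + 0}\right)}} = - \frac{8298}{9847 \frac{1}{\frac{1}{98} \left(-1 - \frac{5}{-7}\right)}} = - \frac{8298}{9847 \frac{1}{\frac{1}{98} \left(-1 - - \frac{5}{7}\right)}} = - \frac{8298}{9847 \frac{1}{\frac{1}{98} \left(-1 + \frac{5}{7}\right)}} = - \frac{8298}{9847 \frac{1}{\frac{1}{98} \left(- \frac{2}{7}\right)}} = - \frac{8298}{9847 \frac{1}{- \frac{1}{343}}} = - \frac{8298}{9847 \left(-343\right)} = - \frac{8298}{-3377521} = \left(-8298\right) \left(- \frac{1}{3377521}\right) = \frac{8298}{3377521}$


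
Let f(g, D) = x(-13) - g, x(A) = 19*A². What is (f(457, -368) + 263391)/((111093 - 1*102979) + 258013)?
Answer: 88715/88709 ≈ 1.0001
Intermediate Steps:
f(g, D) = 3211 - g (f(g, D) = 19*(-13)² - g = 19*169 - g = 3211 - g)
(f(457, -368) + 263391)/((111093 - 1*102979) + 258013) = ((3211 - 1*457) + 263391)/((111093 - 1*102979) + 258013) = ((3211 - 457) + 263391)/((111093 - 102979) + 258013) = (2754 + 263391)/(8114 + 258013) = 266145/266127 = 266145*(1/266127) = 88715/88709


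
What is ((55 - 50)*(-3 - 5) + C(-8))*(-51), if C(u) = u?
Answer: 2448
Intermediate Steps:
((55 - 50)*(-3 - 5) + C(-8))*(-51) = ((55 - 50)*(-3 - 5) - 8)*(-51) = (5*(-8) - 8)*(-51) = (-40 - 8)*(-51) = -48*(-51) = 2448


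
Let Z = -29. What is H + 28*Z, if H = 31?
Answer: -781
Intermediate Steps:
H + 28*Z = 31 + 28*(-29) = 31 - 812 = -781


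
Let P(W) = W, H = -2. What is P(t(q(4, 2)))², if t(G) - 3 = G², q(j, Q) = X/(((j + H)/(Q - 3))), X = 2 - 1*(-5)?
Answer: 3721/16 ≈ 232.56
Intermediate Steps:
X = 7 (X = 2 + 5 = 7)
q(j, Q) = 7*(-3 + Q)/(-2 + j) (q(j, Q) = 7/(((j - 2)/(Q - 3))) = 7/(((-2 + j)/(-3 + Q))) = 7*((-3 + Q)/(-2 + j)) = 7*(-3 + Q)/(-2 + j))
t(G) = 3 + G²
P(t(q(4, 2)))² = (3 + (7*(-3 + 2)/(-2 + 4))²)² = (3 + (7*(-1)/2)²)² = (3 + (7*(½)*(-1))²)² = (3 + (-7/2)²)² = (3 + 49/4)² = (61/4)² = 3721/16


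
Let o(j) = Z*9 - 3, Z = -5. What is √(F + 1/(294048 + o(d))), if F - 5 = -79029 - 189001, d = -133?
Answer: I*√1181990249985/2100 ≈ 517.71*I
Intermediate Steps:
o(j) = -48 (o(j) = -5*9 - 3 = -45 - 3 = -48)
F = -268025 (F = 5 + (-79029 - 189001) = 5 - 268030 = -268025)
√(F + 1/(294048 + o(d))) = √(-268025 + 1/(294048 - 48)) = √(-268025 + 1/294000) = √(-78799349999/294000) = I*√1181990249985/2100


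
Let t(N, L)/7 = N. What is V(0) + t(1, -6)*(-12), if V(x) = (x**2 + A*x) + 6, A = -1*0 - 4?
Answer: -78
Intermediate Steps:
A = -4 (A = 0 - 4 = -4)
t(N, L) = 7*N
V(x) = 6 + x**2 - 4*x (V(x) = (x**2 - 4*x) + 6 = 6 + x**2 - 4*x)
V(0) + t(1, -6)*(-12) = (6 + 0**2 - 4*0) + (7*1)*(-12) = (6 + 0 + 0) + 7*(-12) = 6 - 84 = -78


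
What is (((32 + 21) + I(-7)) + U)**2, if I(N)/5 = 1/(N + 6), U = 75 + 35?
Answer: 24964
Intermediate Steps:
U = 110
I(N) = 5/(6 + N) (I(N) = 5/(N + 6) = 5/(6 + N))
(((32 + 21) + I(-7)) + U)**2 = (((32 + 21) + 5/(6 - 7)) + 110)**2 = ((53 + 5/(-1)) + 110)**2 = ((53 + 5*(-1)) + 110)**2 = ((53 - 5) + 110)**2 = (48 + 110)**2 = 158**2 = 24964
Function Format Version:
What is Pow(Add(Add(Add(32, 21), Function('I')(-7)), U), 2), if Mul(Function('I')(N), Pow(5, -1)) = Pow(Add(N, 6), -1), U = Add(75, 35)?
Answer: 24964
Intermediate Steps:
U = 110
Function('I')(N) = Mul(5, Pow(Add(6, N), -1)) (Function('I')(N) = Mul(5, Pow(Add(N, 6), -1)) = Mul(5, Pow(Add(6, N), -1)))
Pow(Add(Add(Add(32, 21), Function('I')(-7)), U), 2) = Pow(Add(Add(Add(32, 21), Mul(5, Pow(Add(6, -7), -1))), 110), 2) = Pow(Add(Add(53, Mul(5, Pow(-1, -1))), 110), 2) = Pow(Add(Add(53, Mul(5, -1)), 110), 2) = Pow(Add(Add(53, -5), 110), 2) = Pow(Add(48, 110), 2) = Pow(158, 2) = 24964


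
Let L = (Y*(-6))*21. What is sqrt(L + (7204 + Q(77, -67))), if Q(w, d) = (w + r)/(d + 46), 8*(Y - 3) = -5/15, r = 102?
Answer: sqrt(12035289)/42 ≈ 82.600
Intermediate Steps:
Y = 71/24 (Y = 3 + (-5/15)/8 = 3 + (-5*1/15)/8 = 3 + (1/8)*(-1/3) = 3 - 1/24 = 71/24 ≈ 2.9583)
Q(w, d) = (102 + w)/(46 + d) (Q(w, d) = (w + 102)/(d + 46) = (102 + w)/(46 + d))
L = -1491/4 (L = ((71/24)*(-6))*21 = -71/4*21 = -1491/4 ≈ -372.75)
sqrt(L + (7204 + Q(77, -67))) = sqrt(-1491/4 + (7204 + (102 + 77)/(46 - 67))) = sqrt(-1491/4 + (7204 + 179/(-21))) = sqrt(-1491/4 + (7204 - 1/21*179)) = sqrt(-1491/4 + (7204 - 179/21)) = sqrt(-1491/4 + 151105/21) = sqrt(573109/84) = sqrt(12035289)/42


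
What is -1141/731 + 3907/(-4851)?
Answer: -8391008/3546081 ≈ -2.3663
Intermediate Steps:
-1141/731 + 3907/(-4851) = -1141*1/731 + 3907*(-1/4851) = -1141/731 - 3907/4851 = -8391008/3546081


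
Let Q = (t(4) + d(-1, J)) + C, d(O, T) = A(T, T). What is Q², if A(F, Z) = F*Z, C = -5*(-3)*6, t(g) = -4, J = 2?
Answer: 8100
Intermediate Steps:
C = 90 (C = 15*6 = 90)
d(O, T) = T² (d(O, T) = T*T = T²)
Q = 90 (Q = (-4 + 2²) + 90 = (-4 + 4) + 90 = 0 + 90 = 90)
Q² = 90² = 8100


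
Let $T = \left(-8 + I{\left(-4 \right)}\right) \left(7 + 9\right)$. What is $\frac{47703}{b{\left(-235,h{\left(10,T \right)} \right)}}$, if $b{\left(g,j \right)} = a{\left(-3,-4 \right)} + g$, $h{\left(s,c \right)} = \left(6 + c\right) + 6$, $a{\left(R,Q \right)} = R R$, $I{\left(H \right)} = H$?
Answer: $- \frac{47703}{226} \approx -211.08$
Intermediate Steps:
$a{\left(R,Q \right)} = R^{2}$
$T = -192$ ($T = \left(-8 - 4\right) \left(7 + 9\right) = \left(-12\right) 16 = -192$)
$h{\left(s,c \right)} = 12 + c$
$b{\left(g,j \right)} = 9 + g$ ($b{\left(g,j \right)} = \left(-3\right)^{2} + g = 9 + g$)
$\frac{47703}{b{\left(-235,h{\left(10,T \right)} \right)}} = \frac{47703}{9 - 235} = \frac{47703}{-226} = 47703 \left(- \frac{1}{226}\right) = - \frac{47703}{226}$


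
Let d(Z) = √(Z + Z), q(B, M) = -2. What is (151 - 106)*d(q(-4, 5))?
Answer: 90*I ≈ 90.0*I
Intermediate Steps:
d(Z) = √2*√Z (d(Z) = √(2*Z) = √2*√Z)
(151 - 106)*d(q(-4, 5)) = (151 - 106)*(√2*√(-2)) = 45*(√2*(I*√2)) = 45*(2*I) = 90*I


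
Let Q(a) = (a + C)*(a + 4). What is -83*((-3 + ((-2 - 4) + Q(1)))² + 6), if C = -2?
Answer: -16766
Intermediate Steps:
Q(a) = (-2 + a)*(4 + a) (Q(a) = (a - 2)*(a + 4) = (-2 + a)*(4 + a))
-83*((-3 + ((-2 - 4) + Q(1)))² + 6) = -83*((-3 + ((-2 - 4) + (-8 + 1² + 2*1)))² + 6) = -83*((-3 + (-6 + (-8 + 1 + 2)))² + 6) = -83*((-3 + (-6 - 5))² + 6) = -83*((-3 - 11)² + 6) = -83*((-14)² + 6) = -83*(196 + 6) = -83*202 = -16766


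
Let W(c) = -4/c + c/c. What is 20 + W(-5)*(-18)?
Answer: -62/5 ≈ -12.400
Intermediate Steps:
W(c) = 1 - 4/c (W(c) = -4/c + 1 = 1 - 4/c)
20 + W(-5)*(-18) = 20 + ((-4 - 5)/(-5))*(-18) = 20 - ⅕*(-9)*(-18) = 20 + (9/5)*(-18) = 20 - 162/5 = -62/5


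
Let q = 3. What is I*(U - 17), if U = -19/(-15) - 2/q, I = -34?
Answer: 2788/5 ≈ 557.60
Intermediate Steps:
U = 3/5 (U = -19/(-15) - 2/3 = -19*(-1/15) - 2*1/3 = 19/15 - 2/3 = 3/5 ≈ 0.60000)
I*(U - 17) = -34*(3/5 - 17) = -34*(-82/5) = 2788/5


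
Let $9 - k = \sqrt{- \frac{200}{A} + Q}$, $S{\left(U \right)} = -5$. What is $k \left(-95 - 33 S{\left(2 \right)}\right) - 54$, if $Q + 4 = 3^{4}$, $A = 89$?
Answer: $576 - \frac{70 \sqrt{592117}}{89} \approx -29.218$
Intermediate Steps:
$Q = 77$ ($Q = -4 + 3^{4} = -4 + 81 = 77$)
$k = 9 - \frac{\sqrt{592117}}{89}$ ($k = 9 - \sqrt{- \frac{200}{89} + 77} = 9 - \sqrt{\frac{6653}{89}} = 9 - \frac{\sqrt{592117}}{89} \approx 0.35403$)
$k \left(-95 - 33 S{\left(2 \right)}\right) - 54 = \left(9 - \frac{\sqrt{592117}}{89}\right) \left(-95 - -165\right) - 54 = \left(9 - \frac{\sqrt{592117}}{89}\right) \left(-95 + 165\right) - 54 = \left(9 - \frac{\sqrt{592117}}{89}\right) 70 - 54 = \left(630 - \frac{70 \sqrt{592117}}{89}\right) - 54 = 576 - \frac{70 \sqrt{592117}}{89}$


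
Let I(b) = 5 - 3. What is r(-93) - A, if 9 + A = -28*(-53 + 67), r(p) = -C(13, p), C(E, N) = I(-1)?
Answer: 399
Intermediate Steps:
I(b) = 2
C(E, N) = 2
r(p) = -2 (r(p) = -1*2 = -2)
A = -401 (A = -9 - 28*(-53 + 67) = -9 - 28*14 = -9 - 392 = -401)
r(-93) - A = -2 - 1*(-401) = -2 + 401 = 399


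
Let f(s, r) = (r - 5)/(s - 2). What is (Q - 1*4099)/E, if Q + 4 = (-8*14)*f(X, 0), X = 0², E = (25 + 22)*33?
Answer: -1461/517 ≈ -2.8259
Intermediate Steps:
E = 1551 (E = 47*33 = 1551)
X = 0
f(s, r) = (-5 + r)/(-2 + s)
Q = -284 (Q = -4 + (-8*14)*((-5 + 0)/(-2 + 0)) = -4 - 112*(-5)/(-2) = -4 - (-56)*(-5) = -4 - 112*5/2 = -4 - 280 = -284)
(Q - 1*4099)/E = (-284 - 1*4099)/1551 = (-284 - 4099)*(1/1551) = -4383*1/1551 = -1461/517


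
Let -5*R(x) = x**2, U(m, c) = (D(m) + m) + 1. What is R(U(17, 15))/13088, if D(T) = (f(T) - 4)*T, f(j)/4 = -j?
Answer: -363609/16360 ≈ -22.225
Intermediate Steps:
f(j) = -4*j (f(j) = 4*(-j) = -4*j)
D(T) = T*(-4 - 4*T) (D(T) = (-4*T - 4)*T = (-4 - 4*T)*T = T*(-4 - 4*T))
U(m, c) = 1 + m - 4*m*(1 + m) (U(m, c) = (-4*m*(1 + m) + m) + 1 = (m - 4*m*(1 + m)) + 1 = 1 + m - 4*m*(1 + m))
R(x) = -x**2/5
R(U(17, 15))/13088 = -(1 + 17 - 4*17*(1 + 17))**2/5/13088 = -(1 + 17 - 4*17*18)**2/5*(1/13088) = -(1 + 17 - 1224)**2/5*(1/13088) = -1/5*(-1206)**2*(1/13088) = -1/5*1454436*(1/13088) = -1454436/5*1/13088 = -363609/16360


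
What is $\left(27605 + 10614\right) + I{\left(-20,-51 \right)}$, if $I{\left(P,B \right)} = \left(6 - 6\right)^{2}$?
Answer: $38219$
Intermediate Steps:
$I{\left(P,B \right)} = 0$ ($I{\left(P,B \right)} = 0^{2} = 0$)
$\left(27605 + 10614\right) + I{\left(-20,-51 \right)} = \left(27605 + 10614\right) + 0 = 38219 + 0 = 38219$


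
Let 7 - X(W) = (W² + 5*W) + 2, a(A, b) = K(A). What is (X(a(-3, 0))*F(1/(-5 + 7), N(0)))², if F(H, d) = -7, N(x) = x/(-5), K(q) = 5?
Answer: 99225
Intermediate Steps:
a(A, b) = 5
N(x) = -x/5 (N(x) = x*(-⅕) = -x/5)
X(W) = 5 - W² - 5*W (X(W) = 7 - ((W² + 5*W) + 2) = 7 - (2 + W² + 5*W) = 7 + (-2 - W² - 5*W) = 5 - W² - 5*W)
(X(a(-3, 0))*F(1/(-5 + 7), N(0)))² = ((5 - 1*5² - 5*5)*(-7))² = ((5 - 1*25 - 25)*(-7))² = ((5 - 25 - 25)*(-7))² = (-45*(-7))² = 315² = 99225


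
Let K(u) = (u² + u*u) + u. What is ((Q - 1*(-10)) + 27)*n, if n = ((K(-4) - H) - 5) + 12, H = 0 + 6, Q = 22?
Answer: 1711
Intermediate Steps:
K(u) = u + 2*u² (K(u) = (u² + u²) + u = 2*u² + u = u + 2*u²)
H = 6
n = 29 (n = ((-4*(1 + 2*(-4)) - 1*6) - 5) + 12 = ((-4*(1 - 8) - 6) - 5) + 12 = ((-4*(-7) - 6) - 5) + 12 = ((28 - 6) - 5) + 12 = (22 - 5) + 12 = 17 + 12 = 29)
((Q - 1*(-10)) + 27)*n = ((22 - 1*(-10)) + 27)*29 = ((22 + 10) + 27)*29 = (32 + 27)*29 = 59*29 = 1711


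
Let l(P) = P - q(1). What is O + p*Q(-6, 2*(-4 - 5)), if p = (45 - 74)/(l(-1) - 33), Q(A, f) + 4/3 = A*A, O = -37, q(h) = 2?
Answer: -245/27 ≈ -9.0741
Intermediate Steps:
Q(A, f) = -4/3 + A**2 (Q(A, f) = -4/3 + A*A = -4/3 + A**2)
l(P) = -2 + P (l(P) = P - 1*2 = P - 2 = -2 + P)
p = 29/36 (p = (45 - 74)/((-2 - 1) - 33) = -29/(-3 - 33) = -29/(-36) = -29*(-1/36) = 29/36 ≈ 0.80556)
O + p*Q(-6, 2*(-4 - 5)) = -37 + 29*(-4/3 + (-6)**2)/36 = -37 + 29*(-4/3 + 36)/36 = -37 + (29/36)*(104/3) = -37 + 754/27 = -245/27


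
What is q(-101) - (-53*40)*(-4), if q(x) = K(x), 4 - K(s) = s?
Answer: -8375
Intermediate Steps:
K(s) = 4 - s
q(x) = 4 - x
q(-101) - (-53*40)*(-4) = (4 - 1*(-101)) - (-53*40)*(-4) = (4 + 101) - (-2120)*(-4) = 105 - 1*8480 = 105 - 8480 = -8375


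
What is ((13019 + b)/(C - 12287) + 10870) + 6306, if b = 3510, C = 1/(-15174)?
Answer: 3202093109218/186442939 ≈ 17175.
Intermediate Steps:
C = -1/15174 ≈ -6.5902e-5
((13019 + b)/(C - 12287) + 10870) + 6306 = ((13019 + 3510)/(-1/15174 - 12287) + 10870) + 6306 = (16529/(-186442939/15174) + 10870) + 6306 = (16529*(-15174/186442939) + 10870) + 6306 = (-250811046/186442939 + 10870) + 6306 = 2026383935884/186442939 + 6306 = 3202093109218/186442939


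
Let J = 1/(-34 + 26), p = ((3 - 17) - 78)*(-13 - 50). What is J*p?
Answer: -1449/2 ≈ -724.50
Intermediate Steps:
p = 5796 (p = (-14 - 78)*(-63) = -92*(-63) = 5796)
J = -⅛ (J = 1/(-8) = -⅛ ≈ -0.12500)
J*p = -⅛*5796 = -1449/2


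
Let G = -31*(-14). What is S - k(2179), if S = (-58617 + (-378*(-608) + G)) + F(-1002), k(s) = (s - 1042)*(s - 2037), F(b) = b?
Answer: 9185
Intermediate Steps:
k(s) = (-2037 + s)*(-1042 + s) (k(s) = (-1042 + s)*(-2037 + s) = (-2037 + s)*(-1042 + s))
G = 434
S = 170639 (S = (-58617 + (-378*(-608) + 434)) - 1002 = (-58617 + (229824 + 434)) - 1002 = (-58617 + 230258) - 1002 = 171641 - 1002 = 170639)
S - k(2179) = 170639 - (2122554 + 2179² - 3079*2179) = 170639 - (2122554 + 4748041 - 6709141) = 170639 - 1*161454 = 170639 - 161454 = 9185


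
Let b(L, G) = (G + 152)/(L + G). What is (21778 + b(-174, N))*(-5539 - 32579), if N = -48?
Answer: -30714290036/37 ≈ -8.3012e+8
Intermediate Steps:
b(L, G) = (152 + G)/(G + L)
(21778 + b(-174, N))*(-5539 - 32579) = (21778 + (152 - 48)/(-48 - 174))*(-5539 - 32579) = (21778 + 104/(-222))*(-38118) = (21778 - 1/222*104)*(-38118) = (21778 - 52/111)*(-38118) = (2417306/111)*(-38118) = -30714290036/37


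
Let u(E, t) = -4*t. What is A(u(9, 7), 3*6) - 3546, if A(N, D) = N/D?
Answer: -31928/9 ≈ -3547.6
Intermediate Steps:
A(u(9, 7), 3*6) - 3546 = (-4*7)/((3*6)) - 3546 = -28/18 - 3546 = -28*1/18 - 3546 = -14/9 - 3546 = -31928/9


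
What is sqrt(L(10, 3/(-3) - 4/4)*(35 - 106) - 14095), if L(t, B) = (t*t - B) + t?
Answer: I*sqrt(22047) ≈ 148.48*I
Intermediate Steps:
L(t, B) = t + t**2 - B (L(t, B) = (t**2 - B) + t = t + t**2 - B)
sqrt(L(10, 3/(-3) - 4/4)*(35 - 106) - 14095) = sqrt((10 + 10**2 - (3/(-3) - 4/4))*(35 - 106) - 14095) = sqrt((10 + 100 - (3*(-1/3) - 4*1/4))*(-71) - 14095) = sqrt((10 + 100 - (-1 - 1))*(-71) - 14095) = sqrt((10 + 100 - 1*(-2))*(-71) - 14095) = sqrt((10 + 100 + 2)*(-71) - 14095) = sqrt(112*(-71) - 14095) = sqrt(-7952 - 14095) = sqrt(-22047) = I*sqrt(22047)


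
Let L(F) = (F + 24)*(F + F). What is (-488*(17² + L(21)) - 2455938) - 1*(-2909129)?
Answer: -610161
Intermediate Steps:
L(F) = 2*F*(24 + F) (L(F) = (24 + F)*(2*F) = 2*F*(24 + F))
(-488*(17² + L(21)) - 2455938) - 1*(-2909129) = (-488*(17² + 2*21*(24 + 21)) - 2455938) - 1*(-2909129) = (-488*(289 + 2*21*45) - 2455938) + 2909129 = (-488*(289 + 1890) - 2455938) + 2909129 = (-488*2179 - 2455938) + 2909129 = (-1063352 - 2455938) + 2909129 = -3519290 + 2909129 = -610161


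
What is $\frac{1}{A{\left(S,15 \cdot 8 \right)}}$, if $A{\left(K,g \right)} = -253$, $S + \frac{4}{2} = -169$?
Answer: $- \frac{1}{253} \approx -0.0039526$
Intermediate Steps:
$S = -171$ ($S = -2 - 169 = -171$)
$\frac{1}{A{\left(S,15 \cdot 8 \right)}} = \frac{1}{-253} = - \frac{1}{253}$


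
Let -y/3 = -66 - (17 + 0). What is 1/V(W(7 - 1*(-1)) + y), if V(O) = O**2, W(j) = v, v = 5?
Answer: 1/64516 ≈ 1.5500e-5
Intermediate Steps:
W(j) = 5
y = 249 (y = -3*(-66 - (17 + 0)) = -3*(-66 - 1*17) = -3*(-66 - 17) = -3*(-83) = 249)
1/V(W(7 - 1*(-1)) + y) = 1/((5 + 249)**2) = 1/(254**2) = 1/64516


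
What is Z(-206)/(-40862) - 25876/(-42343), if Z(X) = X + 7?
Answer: 1065771369/1730219666 ≈ 0.61597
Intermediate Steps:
Z(X) = 7 + X
Z(-206)/(-40862) - 25876/(-42343) = (7 - 206)/(-40862) - 25876/(-42343) = -199*(-1/40862) - 25876*(-1/42343) = 199/40862 + 25876/42343 = 1065771369/1730219666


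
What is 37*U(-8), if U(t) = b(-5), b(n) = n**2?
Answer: 925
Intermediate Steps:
U(t) = 25 (U(t) = (-5)**2 = 25)
37*U(-8) = 37*25 = 925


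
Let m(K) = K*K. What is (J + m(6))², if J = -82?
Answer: 2116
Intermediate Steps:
m(K) = K²
(J + m(6))² = (-82 + 6²)² = (-82 + 36)² = (-46)² = 2116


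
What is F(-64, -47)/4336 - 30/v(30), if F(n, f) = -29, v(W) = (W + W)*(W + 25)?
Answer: -3763/238480 ≈ -0.015779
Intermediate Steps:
v(W) = 2*W*(25 + W) (v(W) = (2*W)*(25 + W) = 2*W*(25 + W))
F(-64, -47)/4336 - 30/v(30) = -29/4336 - 30*1/(60*(25 + 30)) = -29*1/4336 - 30/(2*30*55) = -29/4336 - 30/3300 = -29/4336 - 30*1/3300 = -29/4336 - 1/110 = -3763/238480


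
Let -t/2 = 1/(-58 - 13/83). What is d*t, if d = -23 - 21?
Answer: -7304/4827 ≈ -1.5132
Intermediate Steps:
t = 166/4827 (t = -2/(-58 - 13/83) = -2/(-4827/83) = -2*(-83/4827) = 166/4827 ≈ 0.034390)
d = -44
d*t = -44*166/4827 = -7304/4827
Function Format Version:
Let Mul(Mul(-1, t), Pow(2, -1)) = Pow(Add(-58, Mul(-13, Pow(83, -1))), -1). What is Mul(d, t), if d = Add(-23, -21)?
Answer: Rational(-7304, 4827) ≈ -1.5132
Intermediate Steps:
t = Rational(166, 4827) (t = Mul(-2, Pow(Add(-58, Mul(-13, Pow(83, -1))), -1)) = Mul(-2, Pow(Add(-58, Mul(-13, Rational(1, 83))), -1)) = Mul(-2, Pow(Add(-58, Rational(-13, 83)), -1)) = Mul(-2, Pow(Rational(-4827, 83), -1)) = Mul(-2, Rational(-83, 4827)) = Rational(166, 4827) ≈ 0.034390)
d = -44
Mul(d, t) = Mul(-44, Rational(166, 4827)) = Rational(-7304, 4827)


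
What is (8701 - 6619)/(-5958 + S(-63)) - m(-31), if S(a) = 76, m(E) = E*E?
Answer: -2827342/2941 ≈ -961.35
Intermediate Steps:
m(E) = E²
(8701 - 6619)/(-5958 + S(-63)) - m(-31) = (8701 - 6619)/(-5958 + 76) - 1*(-31)² = 2082/(-5882) - 1*961 = 2082*(-1/5882) - 961 = -1041/2941 - 961 = -2827342/2941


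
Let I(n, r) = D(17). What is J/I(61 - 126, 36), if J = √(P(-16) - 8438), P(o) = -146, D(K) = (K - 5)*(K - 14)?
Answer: I*√2146/18 ≈ 2.5736*I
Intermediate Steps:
D(K) = (-14 + K)*(-5 + K) (D(K) = (-5 + K)*(-14 + K) = (-14 + K)*(-5 + K))
I(n, r) = 36 (I(n, r) = 70 + 17² - 19*17 = 70 + 289 - 323 = 36)
J = 2*I*√2146 (J = √(-146 - 8438) = √(-8584) = 2*I*√2146 ≈ 92.65*I)
J/I(61 - 126, 36) = (2*I*√2146)/36 = (2*I*√2146)*(1/36) = I*√2146/18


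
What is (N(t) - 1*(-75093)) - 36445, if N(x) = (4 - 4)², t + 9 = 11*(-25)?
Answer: 38648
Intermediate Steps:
t = -284 (t = -9 + 11*(-25) = -9 - 275 = -284)
N(x) = 0 (N(x) = 0² = 0)
(N(t) - 1*(-75093)) - 36445 = (0 - 1*(-75093)) - 36445 = (0 + 75093) - 36445 = 75093 - 36445 = 38648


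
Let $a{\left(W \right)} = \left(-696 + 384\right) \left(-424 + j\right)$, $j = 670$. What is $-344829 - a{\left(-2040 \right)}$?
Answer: $-268077$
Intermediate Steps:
$a{\left(W \right)} = -76752$ ($a{\left(W \right)} = \left(-696 + 384\right) \left(-424 + 670\right) = \left(-312\right) 246 = -76752$)
$-344829 - a{\left(-2040 \right)} = -344829 - -76752 = -344829 + 76752 = -268077$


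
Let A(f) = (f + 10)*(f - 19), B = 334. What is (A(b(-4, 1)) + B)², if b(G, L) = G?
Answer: 38416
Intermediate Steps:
A(f) = (-19 + f)*(10 + f) (A(f) = (10 + f)*(-19 + f) = (-19 + f)*(10 + f))
(A(b(-4, 1)) + B)² = ((-190 + (-4)² - 9*(-4)) + 334)² = ((-190 + 16 + 36) + 334)² = (-138 + 334)² = 196² = 38416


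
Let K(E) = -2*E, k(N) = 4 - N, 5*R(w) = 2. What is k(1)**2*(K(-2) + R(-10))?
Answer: 198/5 ≈ 39.600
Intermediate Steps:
R(w) = 2/5 (R(w) = (1/5)*2 = 2/5)
k(1)**2*(K(-2) + R(-10)) = (4 - 1*1)**2*(-2*(-2) + 2/5) = (4 - 1)**2*(4 + 2/5) = 3**2*(22/5) = 9*(22/5) = 198/5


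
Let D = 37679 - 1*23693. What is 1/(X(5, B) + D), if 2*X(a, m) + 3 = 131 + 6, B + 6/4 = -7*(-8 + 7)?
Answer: 1/14053 ≈ 7.1159e-5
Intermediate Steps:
D = 13986 (D = 37679 - 23693 = 13986)
B = 11/2 (B = -3/2 - 7*(-8 + 7) = -3/2 - 7*(-1) = -3/2 + 7 = 11/2 ≈ 5.5000)
X(a, m) = 67 (X(a, m) = -3/2 + (131 + 6)/2 = -3/2 + (1/2)*137 = -3/2 + 137/2 = 67)
1/(X(5, B) + D) = 1/(67 + 13986) = 1/14053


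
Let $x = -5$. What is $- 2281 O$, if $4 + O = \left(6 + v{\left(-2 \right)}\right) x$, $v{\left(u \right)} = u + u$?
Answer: $31934$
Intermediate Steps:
$v{\left(u \right)} = 2 u$
$O = -14$ ($O = -4 + \left(6 + 2 \left(-2\right)\right) \left(-5\right) = -4 + \left(6 - 4\right) \left(-5\right) = -4 + 2 \left(-5\right) = -4 - 10 = -14$)
$- 2281 O = \left(-2281\right) \left(-14\right) = 31934$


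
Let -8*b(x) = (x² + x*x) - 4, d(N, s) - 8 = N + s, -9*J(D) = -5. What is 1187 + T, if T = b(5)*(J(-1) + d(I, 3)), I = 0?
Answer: 10085/9 ≈ 1120.6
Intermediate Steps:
J(D) = 5/9 (J(D) = -⅑*(-5) = 5/9)
d(N, s) = 8 + N + s (d(N, s) = 8 + (N + s) = 8 + N + s)
b(x) = ½ - x²/4 (b(x) = -((x² + x*x) - 4)/8 = -((x² + x²) - 4)/8 = -(2*x² - 4)/8 = -(-4 + 2*x²)/8 = ½ - x²/4)
T = -598/9 (T = (½ - ¼*5²)*(5/9 + (8 + 0 + 3)) = (½ - ¼*25)*(5/9 + 11) = (½ - 25/4)*(104/9) = -23/4*104/9 = -598/9 ≈ -66.444)
1187 + T = 1187 - 598/9 = 10085/9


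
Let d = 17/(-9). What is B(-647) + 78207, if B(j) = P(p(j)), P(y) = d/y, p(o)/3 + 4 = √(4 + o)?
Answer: 1391537219/17793 + 17*I*√643/17793 ≈ 78207.0 + 0.024227*I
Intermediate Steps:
p(o) = -12 + 3*√(4 + o)
d = -17/9 (d = 17*(-⅑) = -17/9 ≈ -1.8889)
P(y) = -17/(9*y)
B(j) = -17/(9*(-12 + 3*√(4 + j)))
B(-647) + 78207 = -17/(-108 + 27*√(4 - 647)) + 78207 = -17/(-108 + 27*√(-643)) + 78207 = -17/(-108 + 27*(I*√643)) + 78207 = -17/(-108 + 27*I*√643) + 78207 = 78207 - 17/(-108 + 27*I*√643)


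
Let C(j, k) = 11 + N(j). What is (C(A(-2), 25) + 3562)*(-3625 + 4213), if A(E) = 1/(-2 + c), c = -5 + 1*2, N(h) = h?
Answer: 10504032/5 ≈ 2.1008e+6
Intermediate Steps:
c = -3 (c = -5 + 2 = -3)
A(E) = -⅕ (A(E) = 1/(-2 - 3) = 1/(-5) = -⅕)
C(j, k) = 11 + j
(C(A(-2), 25) + 3562)*(-3625 + 4213) = ((11 - ⅕) + 3562)*(-3625 + 4213) = (54/5 + 3562)*588 = (17864/5)*588 = 10504032/5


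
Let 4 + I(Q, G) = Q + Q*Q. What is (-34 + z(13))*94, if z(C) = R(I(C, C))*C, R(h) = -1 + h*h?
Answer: 38713430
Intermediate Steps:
I(Q, G) = -4 + Q + Q**2 (I(Q, G) = -4 + (Q + Q*Q) = -4 + (Q + Q**2) = -4 + Q + Q**2)
R(h) = -1 + h**2
z(C) = C*(-1 + (-4 + C + C**2)**2) (z(C) = (-1 + (-4 + C + C**2)**2)*C = C*(-1 + (-4 + C + C**2)**2))
(-34 + z(13))*94 = (-34 + 13*(-1 + (-4 + 13 + 13**2)**2))*94 = (-34 + 13*(-1 + (-4 + 13 + 169)**2))*94 = (-34 + 13*(-1 + 178**2))*94 = (-34 + 13*(-1 + 31684))*94 = (-34 + 13*31683)*94 = (-34 + 411879)*94 = 411845*94 = 38713430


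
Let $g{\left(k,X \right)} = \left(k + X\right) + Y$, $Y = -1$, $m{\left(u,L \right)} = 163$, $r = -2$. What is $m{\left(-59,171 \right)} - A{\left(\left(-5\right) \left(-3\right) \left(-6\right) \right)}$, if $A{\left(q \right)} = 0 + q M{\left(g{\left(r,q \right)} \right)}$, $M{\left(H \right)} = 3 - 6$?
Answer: $-107$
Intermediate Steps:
$g{\left(k,X \right)} = -1 + X + k$ ($g{\left(k,X \right)} = \left(k + X\right) - 1 = \left(X + k\right) - 1 = -1 + X + k$)
$M{\left(H \right)} = -3$ ($M{\left(H \right)} = 3 - 6 = -3$)
$A{\left(q \right)} = - 3 q$ ($A{\left(q \right)} = 0 + q \left(-3\right) = 0 - 3 q = - 3 q$)
$m{\left(-59,171 \right)} - A{\left(\left(-5\right) \left(-3\right) \left(-6\right) \right)} = 163 - - 3 \left(-5\right) \left(-3\right) \left(-6\right) = 163 - - 3 \cdot 15 \left(-6\right) = 163 - \left(-3\right) \left(-90\right) = 163 - 270 = -107$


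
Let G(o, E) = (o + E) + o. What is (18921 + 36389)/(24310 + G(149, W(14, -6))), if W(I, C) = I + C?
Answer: 27655/12308 ≈ 2.2469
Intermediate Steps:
W(I, C) = C + I
G(o, E) = E + 2*o (G(o, E) = (E + o) + o = E + 2*o)
(18921 + 36389)/(24310 + G(149, W(14, -6))) = (18921 + 36389)/(24310 + ((-6 + 14) + 2*149)) = 55310/(24310 + (8 + 298)) = 55310/(24310 + 306) = 55310/24616 = 55310*(1/24616) = 27655/12308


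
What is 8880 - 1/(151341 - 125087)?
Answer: 233135519/26254 ≈ 8880.0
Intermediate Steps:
8880 - 1/(151341 - 125087) = 8880 - 1/26254 = 233135519/26254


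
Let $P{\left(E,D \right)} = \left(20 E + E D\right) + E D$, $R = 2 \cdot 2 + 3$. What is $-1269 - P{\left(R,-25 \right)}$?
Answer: $-1059$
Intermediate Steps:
$R = 7$ ($R = 4 + 3 = 7$)
$P{\left(E,D \right)} = 20 E + 2 D E$ ($P{\left(E,D \right)} = \left(20 E + D E\right) + D E = 20 E + 2 D E$)
$-1269 - P{\left(R,-25 \right)} = -1269 - 2 \cdot 7 \left(10 - 25\right) = -1269 - 2 \cdot 7 \left(-15\right) = -1269 - -210 = -1269 + 210 = -1059$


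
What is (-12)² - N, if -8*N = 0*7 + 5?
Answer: 1157/8 ≈ 144.63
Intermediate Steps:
N = -5/8 (N = -(0*7 + 5)/8 = -(0 + 5)/8 = -⅛*5 = -5/8 ≈ -0.62500)
(-12)² - N = (-12)² - 1*(-5/8) = 144 + 5/8 = 1157/8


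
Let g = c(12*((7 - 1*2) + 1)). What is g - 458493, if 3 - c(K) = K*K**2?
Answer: -831738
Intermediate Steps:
c(K) = 3 - K**3 (c(K) = 3 - K*K**2 = 3 - K**3)
g = -373245 (g = 3 - (12*((7 - 1*2) + 1))**3 = 3 - (12*((7 - 2) + 1))**3 = 3 - (12*(5 + 1))**3 = 3 - (12*6)**3 = 3 - 1*72**3 = 3 - 1*373248 = 3 - 373248 = -373245)
g - 458493 = -373245 - 458493 = -831738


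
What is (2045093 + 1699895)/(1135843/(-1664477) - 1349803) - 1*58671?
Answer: -65911688670731365/1123358591937 ≈ -58674.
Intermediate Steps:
(2045093 + 1699895)/(1135843/(-1664477) - 1349803) - 1*58671 = 3744988/(1135843*(-1/1664477) - 1349803) - 58671 = 3744988/(-1135843/1664477 - 1349803) - 58671 = 3744988/(-2246717183874/1664477) - 58671 = 3744988*(-1664477/2246717183874) - 58671 = -3116723195638/1123358591937 - 58671 = -65911688670731365/1123358591937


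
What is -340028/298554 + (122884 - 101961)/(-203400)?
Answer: -12568056757/10120980600 ≈ -1.2418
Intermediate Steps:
-340028/298554 + (122884 - 101961)/(-203400) = -340028*1/298554 + 20923*(-1/203400) = -170014/149277 - 20923/203400 = -12568056757/10120980600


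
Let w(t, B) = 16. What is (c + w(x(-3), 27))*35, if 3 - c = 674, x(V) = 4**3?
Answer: -22925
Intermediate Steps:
x(V) = 64
c = -671 (c = 3 - 1*674 = 3 - 674 = -671)
(c + w(x(-3), 27))*35 = (-671 + 16)*35 = -655*35 = -22925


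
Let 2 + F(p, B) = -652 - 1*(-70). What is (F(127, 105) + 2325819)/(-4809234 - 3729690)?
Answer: -2325235/8538924 ≈ -0.27231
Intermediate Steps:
F(p, B) = -584 (F(p, B) = -2 + (-652 - 1*(-70)) = -2 + (-652 + 70) = -2 - 582 = -584)
(F(127, 105) + 2325819)/(-4809234 - 3729690) = (-584 + 2325819)/(-4809234 - 3729690) = 2325235/(-8538924) = 2325235*(-1/8538924) = -2325235/8538924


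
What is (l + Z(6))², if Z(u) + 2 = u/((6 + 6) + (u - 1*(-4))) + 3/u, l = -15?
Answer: 127449/484 ≈ 263.32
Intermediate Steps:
Z(u) = -2 + 3/u + u/(16 + u) (Z(u) = -2 + (u/((6 + 6) + (u - 1*(-4))) + 3/u) = -2 + (u/(12 + (u + 4)) + 3/u) = -2 + (u/(12 + (4 + u)) + 3/u) = -2 + (u/(16 + u) + 3/u) = -2 + (3/u + u/(16 + u)) = -2 + 3/u + u/(16 + u))
(l + Z(6))² = (-15 + (48 - 1*6² - 29*6)/(6*(16 + 6)))² = (-15 + (⅙)*(48 - 1*36 - 174)/22)² = (-15 + (⅙)*(1/22)*(48 - 36 - 174))² = (-15 + (⅙)*(1/22)*(-162))² = (-15 - 27/22)² = (-357/22)² = 127449/484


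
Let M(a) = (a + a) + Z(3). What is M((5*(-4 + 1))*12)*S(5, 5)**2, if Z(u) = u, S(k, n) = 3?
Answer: -3213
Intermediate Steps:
M(a) = 3 + 2*a (M(a) = (a + a) + 3 = 2*a + 3 = 3 + 2*a)
M((5*(-4 + 1))*12)*S(5, 5)**2 = (3 + 2*((5*(-4 + 1))*12))*3**2 = (3 + 2*((5*(-3))*12))*9 = (3 + 2*(-15*12))*9 = (3 + 2*(-180))*9 = (3 - 360)*9 = -357*9 = -3213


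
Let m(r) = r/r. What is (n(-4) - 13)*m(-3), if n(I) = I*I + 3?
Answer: 6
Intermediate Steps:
m(r) = 1
n(I) = 3 + I² (n(I) = I² + 3 = 3 + I²)
(n(-4) - 13)*m(-3) = ((3 + (-4)²) - 13)*1 = ((3 + 16) - 13)*1 = (19 - 13)*1 = 6*1 = 6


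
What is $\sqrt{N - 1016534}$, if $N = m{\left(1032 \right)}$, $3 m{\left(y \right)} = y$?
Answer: $3 i \sqrt{112910} \approx 1008.1 i$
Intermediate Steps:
$m{\left(y \right)} = \frac{y}{3}$
$N = 344$ ($N = \frac{1}{3} \cdot 1032 = 344$)
$\sqrt{N - 1016534} = \sqrt{344 - 1016534} = \sqrt{-1016190} = 3 i \sqrt{112910}$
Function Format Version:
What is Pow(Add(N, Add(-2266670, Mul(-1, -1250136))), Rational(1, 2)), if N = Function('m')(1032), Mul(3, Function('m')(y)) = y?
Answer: Mul(3, I, Pow(112910, Rational(1, 2))) ≈ Mul(1008.1, I)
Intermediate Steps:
Function('m')(y) = Mul(Rational(1, 3), y)
N = 344 (N = Mul(Rational(1, 3), 1032) = 344)
Pow(Add(N, Add(-2266670, Mul(-1, -1250136))), Rational(1, 2)) = Pow(Add(344, Add(-2266670, Mul(-1, -1250136))), Rational(1, 2)) = Pow(Add(344, Add(-2266670, 1250136)), Rational(1, 2)) = Pow(Add(344, -1016534), Rational(1, 2)) = Pow(-1016190, Rational(1, 2)) = Mul(3, I, Pow(112910, Rational(1, 2)))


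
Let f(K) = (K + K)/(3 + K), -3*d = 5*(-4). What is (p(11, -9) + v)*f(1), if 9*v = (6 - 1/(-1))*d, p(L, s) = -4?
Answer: 16/27 ≈ 0.59259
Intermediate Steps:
d = 20/3 (d = -5*(-4)/3 = -⅓*(-20) = 20/3 ≈ 6.6667)
f(K) = 2*K/(3 + K) (f(K) = (2*K)/(3 + K) = 2*K/(3 + K))
v = 140/27 (v = ((6 - 1/(-1))*(20/3))/9 = ((6 - 1*(-1))*(20/3))/9 = ((6 + 1)*(20/3))/9 = (7*(20/3))/9 = (⅑)*(140/3) = 140/27 ≈ 5.1852)
(p(11, -9) + v)*f(1) = (-4 + 140/27)*(2*1/(3 + 1)) = 32*(2*1/4)/27 = 32*(2*1*(¼))/27 = (32/27)*(½) = 16/27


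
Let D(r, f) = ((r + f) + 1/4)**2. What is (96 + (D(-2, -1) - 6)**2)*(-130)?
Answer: -1638065/128 ≈ -12797.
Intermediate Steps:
D(r, f) = (1/4 + f + r)**2 (D(r, f) = ((f + r) + 1/4)**2 = (1/4 + f + r)**2)
(96 + (D(-2, -1) - 6)**2)*(-130) = (96 + ((1 + 4*(-1) + 4*(-2))**2/16 - 6)**2)*(-130) = (96 + ((1 - 4 - 8)**2/16 - 6)**2)*(-130) = (96 + ((1/16)*(-11)**2 - 6)**2)*(-130) = (96 + ((1/16)*121 - 6)**2)*(-130) = (96 + (121/16 - 6)**2)*(-130) = (96 + (25/16)**2)*(-130) = (96 + 625/256)*(-130) = (25201/256)*(-130) = -1638065/128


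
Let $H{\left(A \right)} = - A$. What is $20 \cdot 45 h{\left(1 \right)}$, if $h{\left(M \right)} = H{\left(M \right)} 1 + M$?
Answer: $0$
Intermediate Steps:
$h{\left(M \right)} = 0$ ($h{\left(M \right)} = - M 1 + M = - M + M = 0$)
$20 \cdot 45 h{\left(1 \right)} = 20 \cdot 45 \cdot 0 = 900 \cdot 0 = 0$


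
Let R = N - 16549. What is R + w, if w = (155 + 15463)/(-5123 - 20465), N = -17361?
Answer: -433852349/12794 ≈ -33911.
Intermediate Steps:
R = -33910 (R = -17361 - 16549 = -33910)
w = -7809/12794 (w = 15618/(-25588) = 15618*(-1/25588) = -7809/12794 ≈ -0.61036)
R + w = -33910 - 7809/12794 = -433852349/12794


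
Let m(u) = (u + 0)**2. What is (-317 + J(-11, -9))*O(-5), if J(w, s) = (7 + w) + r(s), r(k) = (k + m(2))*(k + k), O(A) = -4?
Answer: 924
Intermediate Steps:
m(u) = u**2
r(k) = 2*k*(4 + k) (r(k) = (k + 2**2)*(k + k) = (k + 4)*(2*k) = (4 + k)*(2*k) = 2*k*(4 + k))
J(w, s) = 7 + w + 2*s*(4 + s) (J(w, s) = (7 + w) + 2*s*(4 + s) = 7 + w + 2*s*(4 + s))
(-317 + J(-11, -9))*O(-5) = (-317 + (7 - 11 + 2*(-9)*(4 - 9)))*(-4) = (-317 + (7 - 11 + 2*(-9)*(-5)))*(-4) = (-317 + (7 - 11 + 90))*(-4) = (-317 + 86)*(-4) = -231*(-4) = 924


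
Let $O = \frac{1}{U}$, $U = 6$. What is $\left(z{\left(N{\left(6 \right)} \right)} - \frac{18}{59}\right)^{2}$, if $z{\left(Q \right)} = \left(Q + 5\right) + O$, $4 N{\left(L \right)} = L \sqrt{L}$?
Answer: $\frac{4653607}{125316} + \frac{1721 \sqrt{6}}{118} \approx 72.86$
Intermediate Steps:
$O = \frac{1}{6} \approx 0.16667$
$N{\left(L \right)} = \frac{L^{\frac{3}{2}}}{4}$ ($N{\left(L \right)} = \frac{L \sqrt{L}}{4} = \frac{L^{\frac{3}{2}}}{4}$)
$z{\left(Q \right)} = \frac{31}{6} + Q$ ($z{\left(Q \right)} = \left(Q + 5\right) + \frac{1}{6} = \left(5 + Q\right) + \frac{1}{6} = \frac{31}{6} + Q$)
$\left(z{\left(N{\left(6 \right)} \right)} - \frac{18}{59}\right)^{2} = \left(\left(\frac{31}{6} + \frac{6^{\frac{3}{2}}}{4}\right) - \frac{18}{59}\right)^{2} = \left(\left(\frac{31}{6} + \frac{6 \sqrt{6}}{4}\right) - \frac{18}{59}\right)^{2} = \left(\left(\frac{31}{6} + \frac{3 \sqrt{6}}{2}\right) - \frac{18}{59}\right)^{2} = \left(\frac{1721}{354} + \frac{3 \sqrt{6}}{2}\right)^{2}$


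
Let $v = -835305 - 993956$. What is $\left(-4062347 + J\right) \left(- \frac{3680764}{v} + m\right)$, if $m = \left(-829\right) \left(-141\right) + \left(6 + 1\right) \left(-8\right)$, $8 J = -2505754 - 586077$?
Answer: $- \frac{7606486141680254439}{14634088} \approx -5.1978 \cdot 10^{11}$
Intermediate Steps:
$J = - \frac{3091831}{8}$ ($J = \frac{-2505754 - 586077}{8} = \frac{1}{8} \left(-3091831\right) = - \frac{3091831}{8} \approx -3.8648 \cdot 10^{5}$)
$v = -1829261$ ($v = -835305 - 993956 = -1829261$)
$m = 116833$ ($m = 116889 + 7 \left(-8\right) = 116889 - 56 = 116833$)
$\left(-4062347 + J\right) \left(- \frac{3680764}{v} + m\right) = \left(-4062347 - \frac{3091831}{8}\right) \left(- \frac{3680764}{-1829261} + 116833\right) = - \frac{35590607 \left(\left(-3680764\right) \left(- \frac{1}{1829261}\right) + 116833\right)}{8} = - \frac{35590607 \left(\frac{3680764}{1829261} + 116833\right)}{8} = \left(- \frac{35590607}{8}\right) \frac{213721731177}{1829261} = - \frac{7606486141680254439}{14634088}$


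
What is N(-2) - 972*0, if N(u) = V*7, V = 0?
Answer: 0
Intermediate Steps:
N(u) = 0 (N(u) = 0*7 = 0)
N(-2) - 972*0 = 0 - 972*0 = 0 - 18*0 = 0 + 0 = 0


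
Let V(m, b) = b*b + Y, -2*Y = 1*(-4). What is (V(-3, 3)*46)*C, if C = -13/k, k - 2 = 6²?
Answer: -3289/19 ≈ -173.11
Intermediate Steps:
Y = 2 (Y = -(-4)/2 = -½*(-4) = 2)
k = 38 (k = 2 + 6² = 2 + 36 = 38)
C = -13/38 ≈ -0.34211
V(m, b) = 2 + b² (V(m, b) = b*b + 2 = b² + 2 = 2 + b²)
(V(-3, 3)*46)*C = ((2 + 3²)*46)*(-13/38) = ((2 + 9)*46)*(-13/38) = (11*46)*(-13/38) = 506*(-13/38) = -3289/19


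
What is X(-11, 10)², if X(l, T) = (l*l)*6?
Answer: 527076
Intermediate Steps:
X(l, T) = 6*l² (X(l, T) = l²*6 = 6*l²)
X(-11, 10)² = (6*(-11)²)² = (6*121)² = 726² = 527076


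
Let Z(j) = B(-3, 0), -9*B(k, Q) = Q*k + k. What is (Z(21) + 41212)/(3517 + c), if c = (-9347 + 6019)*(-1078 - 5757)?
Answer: 123637/68251191 ≈ 0.0018115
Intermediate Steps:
B(k, Q) = -k/9 - Q*k/9 (B(k, Q) = -(Q*k + k)/9 = -(k + Q*k)/9 = -k/9 - Q*k/9)
Z(j) = ⅓ (Z(j) = -⅑*(-3)*(1 + 0) = -⅑*(-3)*1 = ⅓)
c = 22746880 (c = -3328*(-6835) = 22746880)
(Z(21) + 41212)/(3517 + c) = (⅓ + 41212)/(3517 + 22746880) = (123637/3)/22750397 = (123637/3)*(1/22750397) = 123637/68251191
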